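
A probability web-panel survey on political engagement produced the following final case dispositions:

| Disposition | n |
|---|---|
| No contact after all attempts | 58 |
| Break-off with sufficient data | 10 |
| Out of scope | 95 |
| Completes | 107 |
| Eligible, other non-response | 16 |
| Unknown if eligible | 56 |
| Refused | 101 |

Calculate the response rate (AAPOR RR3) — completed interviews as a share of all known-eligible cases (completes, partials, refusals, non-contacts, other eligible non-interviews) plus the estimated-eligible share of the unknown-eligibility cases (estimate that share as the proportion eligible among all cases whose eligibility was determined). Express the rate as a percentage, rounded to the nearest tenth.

Top → 107
Determined eligible → 107 + 10 + 101 + 58 + 16 = 292
e = 292 / (292 + 95) = 292 / 387 = 0.7545
e × U → 0.7545 × 56 = 42.25
Denom → 292 + 42.25 = 334.25
RR3 = 107 / 334.25 = 0.3201

32.0%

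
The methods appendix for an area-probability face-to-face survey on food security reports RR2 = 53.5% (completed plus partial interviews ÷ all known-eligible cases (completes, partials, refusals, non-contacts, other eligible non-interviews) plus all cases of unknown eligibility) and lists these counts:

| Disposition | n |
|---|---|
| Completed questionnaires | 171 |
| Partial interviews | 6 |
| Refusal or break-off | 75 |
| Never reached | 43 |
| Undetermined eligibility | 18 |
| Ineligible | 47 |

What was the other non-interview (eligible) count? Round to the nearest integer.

Num = 171 + 6 = 177
RR2 = 177 / D = 0.535
D = 177 / 0.535 = 330.8
Rest of base = 313
other non-interview (eligible) = 330.8 − 313 ≈ 18

18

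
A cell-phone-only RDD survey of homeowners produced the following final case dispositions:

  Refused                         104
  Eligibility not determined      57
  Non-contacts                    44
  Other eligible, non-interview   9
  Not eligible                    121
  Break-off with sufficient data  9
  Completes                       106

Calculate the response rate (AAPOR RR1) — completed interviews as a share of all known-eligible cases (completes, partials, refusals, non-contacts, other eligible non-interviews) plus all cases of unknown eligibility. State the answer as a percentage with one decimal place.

Num → 106
Denominator → 106 + 9 + 104 + 44 + 9 + 57 = 329
RR1 = 106 / 329 = 0.3222

32.2%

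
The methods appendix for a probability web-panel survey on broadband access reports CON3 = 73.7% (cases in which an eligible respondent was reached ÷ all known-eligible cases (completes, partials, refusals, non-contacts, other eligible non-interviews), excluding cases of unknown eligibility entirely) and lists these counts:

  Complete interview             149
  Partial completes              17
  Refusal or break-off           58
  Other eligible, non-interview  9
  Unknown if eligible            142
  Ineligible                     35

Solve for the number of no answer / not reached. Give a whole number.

Numerator: 149 + 17 + 58 + 9 = 233
CON3 = 233 / D = 0.737
D = 233 / 0.737 = 316.1
Remaining denominator categories sum to 233
no answer / not reached = 316.1 − 233 ≈ 83

83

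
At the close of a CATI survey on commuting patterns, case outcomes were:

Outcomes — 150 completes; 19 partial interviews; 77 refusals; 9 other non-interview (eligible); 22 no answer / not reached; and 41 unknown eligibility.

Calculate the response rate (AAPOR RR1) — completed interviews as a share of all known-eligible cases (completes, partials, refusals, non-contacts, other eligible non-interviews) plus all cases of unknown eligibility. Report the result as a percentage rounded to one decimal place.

Top: 150
Denominator: 150 + 19 + 77 + 22 + 9 + 41 = 318
RR1 = 150 / 318 = 0.4717

47.2%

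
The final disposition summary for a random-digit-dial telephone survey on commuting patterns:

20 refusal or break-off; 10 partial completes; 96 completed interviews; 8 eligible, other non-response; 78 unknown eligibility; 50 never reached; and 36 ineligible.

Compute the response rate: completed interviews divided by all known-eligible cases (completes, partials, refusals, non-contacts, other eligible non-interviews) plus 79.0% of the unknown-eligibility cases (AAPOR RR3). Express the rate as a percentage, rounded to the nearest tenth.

Top → 96
Known eligible → 96 + 10 + 20 + 50 + 8 = 184
Estimated eligible among unknowns → 0.7900 × 78 = 61.62
Denom → 184 + 61.62 = 245.62
RR3 = 96 / 245.62 = 0.3908

39.1%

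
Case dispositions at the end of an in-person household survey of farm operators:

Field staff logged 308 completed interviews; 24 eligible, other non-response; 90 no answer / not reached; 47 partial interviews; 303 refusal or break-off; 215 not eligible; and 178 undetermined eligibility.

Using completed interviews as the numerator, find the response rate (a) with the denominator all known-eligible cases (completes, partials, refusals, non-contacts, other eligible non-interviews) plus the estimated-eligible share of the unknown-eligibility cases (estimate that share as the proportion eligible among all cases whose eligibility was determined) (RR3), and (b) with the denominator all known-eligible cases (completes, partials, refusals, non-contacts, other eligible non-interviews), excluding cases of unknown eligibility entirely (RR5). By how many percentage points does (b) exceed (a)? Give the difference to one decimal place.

Numerator = 308
Determined eligible = 308 + 47 + 303 + 90 + 24 = 772
e = 772 / (772 + 215) = 772 / 987 = 0.7822
e × U = 0.7822 × 178 = 139.23
Denominator = 772 + 139.23 = 911.23
RR3 = 308 / 911.23 = 0.3380
Denominator = 308 + 47 + 303 + 90 + 24 = 772
RR5 = 308 / 772 = 0.3990
Difference = 39.90 − 33.80 = 6.10 percentage points

6.1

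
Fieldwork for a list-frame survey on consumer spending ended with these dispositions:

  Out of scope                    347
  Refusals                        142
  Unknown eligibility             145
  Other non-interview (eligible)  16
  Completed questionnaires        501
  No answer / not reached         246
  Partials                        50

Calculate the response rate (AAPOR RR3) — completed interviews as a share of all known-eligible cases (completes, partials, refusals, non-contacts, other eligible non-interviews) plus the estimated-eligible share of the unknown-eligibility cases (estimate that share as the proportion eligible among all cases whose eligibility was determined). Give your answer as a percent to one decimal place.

47.2%

Numerator = 501
Known eligible = 501 + 50 + 142 + 246 + 16 = 955
e = 955 / (955 + 347) = 955 / 1302 = 0.7335
Estimated eligible among unknowns = 0.7335 × 145 = 106.36
Denom = 955 + 106.36 = 1061.36
RR3 = 501 / 1061.36 = 0.4720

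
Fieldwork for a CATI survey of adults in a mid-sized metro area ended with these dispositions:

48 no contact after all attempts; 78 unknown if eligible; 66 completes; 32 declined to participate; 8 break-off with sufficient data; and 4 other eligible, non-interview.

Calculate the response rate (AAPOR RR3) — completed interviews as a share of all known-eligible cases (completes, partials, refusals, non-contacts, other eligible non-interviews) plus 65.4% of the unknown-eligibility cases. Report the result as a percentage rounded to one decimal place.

31.6%

Num: 66
Known eligible: 66 + 8 + 32 + 48 + 4 = 158
Estimated eligible among unknowns: 0.6540 × 78 = 51.01
Denominator: 158 + 51.01 = 209.01
RR3 = 66 / 209.01 = 0.3158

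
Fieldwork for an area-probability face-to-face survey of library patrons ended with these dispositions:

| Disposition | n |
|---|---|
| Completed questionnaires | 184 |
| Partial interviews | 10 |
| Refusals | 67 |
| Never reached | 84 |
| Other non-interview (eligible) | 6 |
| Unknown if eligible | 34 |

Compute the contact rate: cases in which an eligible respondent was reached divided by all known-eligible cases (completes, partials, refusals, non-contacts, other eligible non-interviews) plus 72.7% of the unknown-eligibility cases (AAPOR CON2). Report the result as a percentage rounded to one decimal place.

Num: 184 + 10 + 67 + 6 = 267
Determined eligible: 184 + 10 + 67 + 84 + 6 = 351
Estimated eligible among unknowns: 0.7270 × 34 = 24.72
Denominator: 351 + 24.72 = 375.72
CON2 = 267 / 375.72 = 0.7106

71.1%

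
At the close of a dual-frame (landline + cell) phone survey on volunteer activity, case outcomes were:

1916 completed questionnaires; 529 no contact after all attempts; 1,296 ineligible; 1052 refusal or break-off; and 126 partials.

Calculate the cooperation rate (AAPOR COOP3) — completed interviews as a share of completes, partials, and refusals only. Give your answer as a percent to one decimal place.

Top → 1916
Base → 1916 + 126 + 1052 = 3094
COOP3 = 1916 / 3094 = 0.6193

61.9%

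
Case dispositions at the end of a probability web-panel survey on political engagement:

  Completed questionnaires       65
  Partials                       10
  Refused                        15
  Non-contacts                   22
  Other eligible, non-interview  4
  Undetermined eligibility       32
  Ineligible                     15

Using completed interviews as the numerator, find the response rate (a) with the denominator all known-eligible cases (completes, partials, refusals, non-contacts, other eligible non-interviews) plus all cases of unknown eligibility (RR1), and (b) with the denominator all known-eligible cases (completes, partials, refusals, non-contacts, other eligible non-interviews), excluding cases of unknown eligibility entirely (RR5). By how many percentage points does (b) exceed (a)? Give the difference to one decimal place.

12.1

Top → 65
Base → 65 + 10 + 15 + 22 + 4 + 32 = 148
RR1 = 65 / 148 = 0.4392
Base → 65 + 10 + 15 + 22 + 4 = 116
RR5 = 65 / 116 = 0.5603
Difference = 56.03 − 43.92 = 12.11 percentage points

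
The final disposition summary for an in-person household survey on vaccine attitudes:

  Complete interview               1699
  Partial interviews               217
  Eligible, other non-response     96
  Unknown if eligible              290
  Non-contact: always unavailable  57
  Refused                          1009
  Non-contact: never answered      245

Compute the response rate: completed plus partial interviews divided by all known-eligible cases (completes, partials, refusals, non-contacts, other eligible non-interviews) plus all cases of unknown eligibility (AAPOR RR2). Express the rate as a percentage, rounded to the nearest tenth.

No answer / not reached = 245 + 57 = 302
Num = 1699 + 217 = 1916
Denominator = 1699 + 217 + 1009 + 302 + 96 + 290 = 3613
RR2 = 1916 / 3613 = 0.5303

53.0%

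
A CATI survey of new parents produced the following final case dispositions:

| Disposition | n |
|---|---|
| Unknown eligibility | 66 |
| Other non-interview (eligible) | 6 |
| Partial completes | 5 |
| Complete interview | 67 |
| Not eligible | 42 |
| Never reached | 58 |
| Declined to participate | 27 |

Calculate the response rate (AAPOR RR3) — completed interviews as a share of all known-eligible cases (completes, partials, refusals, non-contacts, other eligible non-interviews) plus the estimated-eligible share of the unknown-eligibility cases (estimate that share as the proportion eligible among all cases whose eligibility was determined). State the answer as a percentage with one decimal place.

31.1%

Num → 67
Known eligible → 67 + 5 + 27 + 58 + 6 = 163
e = 163 / (163 + 42) = 163 / 205 = 0.7951
e × U → 0.7951 × 66 = 52.48
Denom → 163 + 52.48 = 215.48
RR3 = 67 / 215.48 = 0.3109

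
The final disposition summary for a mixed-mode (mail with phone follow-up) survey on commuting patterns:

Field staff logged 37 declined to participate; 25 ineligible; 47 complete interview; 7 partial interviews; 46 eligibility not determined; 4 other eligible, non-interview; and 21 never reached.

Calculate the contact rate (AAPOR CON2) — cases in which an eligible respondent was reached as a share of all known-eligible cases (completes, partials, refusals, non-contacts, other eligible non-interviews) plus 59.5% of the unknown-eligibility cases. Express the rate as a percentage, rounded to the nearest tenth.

66.3%

Num = 47 + 7 + 37 + 4 = 95
Determined eligible = 47 + 7 + 37 + 21 + 4 = 116
Eligible share of unknowns = 0.5950 × 46 = 27.37
Base = 116 + 27.37 = 143.37
CON2 = 95 / 143.37 = 0.6626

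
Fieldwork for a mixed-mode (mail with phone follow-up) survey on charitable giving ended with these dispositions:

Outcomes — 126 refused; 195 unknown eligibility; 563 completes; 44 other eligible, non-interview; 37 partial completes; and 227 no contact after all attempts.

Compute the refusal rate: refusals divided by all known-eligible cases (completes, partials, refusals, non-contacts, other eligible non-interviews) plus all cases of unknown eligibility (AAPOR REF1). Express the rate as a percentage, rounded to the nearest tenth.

10.6%

Top → 126
Denom → 563 + 37 + 126 + 227 + 44 + 195 = 1192
REF1 = 126 / 1192 = 0.1057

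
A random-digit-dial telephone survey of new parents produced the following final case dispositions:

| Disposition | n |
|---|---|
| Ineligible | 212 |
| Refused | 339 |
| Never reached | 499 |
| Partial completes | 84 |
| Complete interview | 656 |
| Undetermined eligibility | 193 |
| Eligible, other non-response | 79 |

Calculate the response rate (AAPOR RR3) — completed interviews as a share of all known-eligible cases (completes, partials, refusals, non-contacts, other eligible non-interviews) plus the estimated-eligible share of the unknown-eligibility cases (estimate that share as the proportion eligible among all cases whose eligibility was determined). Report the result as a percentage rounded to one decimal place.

Numerator = 656
Known eligible = 656 + 84 + 339 + 499 + 79 = 1657
e = 1657 / (1657 + 212) = 1657 / 1869 = 0.8866
Estimated eligible among unknowns = 0.8866 × 193 = 171.11
Denominator = 1657 + 171.11 = 1828.11
RR3 = 656 / 1828.11 = 0.3588

35.9%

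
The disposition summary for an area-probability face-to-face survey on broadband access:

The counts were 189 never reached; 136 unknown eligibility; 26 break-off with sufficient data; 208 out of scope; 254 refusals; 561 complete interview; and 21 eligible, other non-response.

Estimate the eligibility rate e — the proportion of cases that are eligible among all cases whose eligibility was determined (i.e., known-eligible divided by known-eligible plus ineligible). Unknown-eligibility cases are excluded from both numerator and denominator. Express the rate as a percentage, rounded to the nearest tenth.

Determined eligible: 561 + 26 + 254 + 189 + 21 = 1051
e = 1051 / (1051 + 208) = 1051 / 1259 = 0.8348

83.5%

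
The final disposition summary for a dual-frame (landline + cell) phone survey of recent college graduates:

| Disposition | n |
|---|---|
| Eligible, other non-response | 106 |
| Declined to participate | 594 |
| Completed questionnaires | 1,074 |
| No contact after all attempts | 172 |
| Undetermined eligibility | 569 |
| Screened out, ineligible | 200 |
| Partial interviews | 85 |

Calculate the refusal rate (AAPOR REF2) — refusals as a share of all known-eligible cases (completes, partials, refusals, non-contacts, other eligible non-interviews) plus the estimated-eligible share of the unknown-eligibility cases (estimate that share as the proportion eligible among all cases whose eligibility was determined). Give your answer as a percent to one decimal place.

Top = 594
Known eligible = 1074 + 85 + 594 + 172 + 106 = 2031
e = 2031 / (2031 + 200) = 2031 / 2231 = 0.9104
Estimated eligible among unknowns = 0.9104 × 569 = 518.02
Denom = 2031 + 518.02 = 2549.02
REF2 = 594 / 2549.02 = 0.2330

23.3%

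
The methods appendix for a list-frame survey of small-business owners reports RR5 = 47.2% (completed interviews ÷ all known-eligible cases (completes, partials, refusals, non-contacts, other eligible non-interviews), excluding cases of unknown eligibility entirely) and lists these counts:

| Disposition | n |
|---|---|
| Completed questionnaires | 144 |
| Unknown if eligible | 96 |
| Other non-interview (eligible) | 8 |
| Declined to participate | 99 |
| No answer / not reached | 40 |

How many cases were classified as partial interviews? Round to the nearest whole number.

14

RR5 = 144 / D = 0.472
D = 144 / 0.472 = 305.1
Other denominator terms total 291
partial interviews = 305.1 − 291 ≈ 14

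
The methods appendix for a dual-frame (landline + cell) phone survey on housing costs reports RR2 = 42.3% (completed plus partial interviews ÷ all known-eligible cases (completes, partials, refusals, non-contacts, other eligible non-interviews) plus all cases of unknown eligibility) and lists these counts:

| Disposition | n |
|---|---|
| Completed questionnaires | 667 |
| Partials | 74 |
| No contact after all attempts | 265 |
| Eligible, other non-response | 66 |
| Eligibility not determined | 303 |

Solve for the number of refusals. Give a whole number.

Numerator → 667 + 74 = 741
RR2 = 741 / D = 0.423
D = 741 / 0.423 = 1751.8
Other denominator terms total 1375
refusals = 1751.8 − 1375 ≈ 377

377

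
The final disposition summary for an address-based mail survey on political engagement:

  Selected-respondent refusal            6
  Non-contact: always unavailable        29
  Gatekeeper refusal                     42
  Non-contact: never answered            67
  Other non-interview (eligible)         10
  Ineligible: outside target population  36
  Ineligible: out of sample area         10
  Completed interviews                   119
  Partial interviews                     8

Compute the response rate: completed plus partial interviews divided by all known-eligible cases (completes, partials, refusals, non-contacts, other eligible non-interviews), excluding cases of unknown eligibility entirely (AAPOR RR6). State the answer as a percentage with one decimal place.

Refused = 42 + 6 = 48
Never reached = 67 + 29 = 96
Out of scope = 36 + 10 = 46
Numerator → 119 + 8 = 127
Denom → 119 + 8 + 48 + 96 + 10 = 281
RR6 = 127 / 281 = 0.4520

45.2%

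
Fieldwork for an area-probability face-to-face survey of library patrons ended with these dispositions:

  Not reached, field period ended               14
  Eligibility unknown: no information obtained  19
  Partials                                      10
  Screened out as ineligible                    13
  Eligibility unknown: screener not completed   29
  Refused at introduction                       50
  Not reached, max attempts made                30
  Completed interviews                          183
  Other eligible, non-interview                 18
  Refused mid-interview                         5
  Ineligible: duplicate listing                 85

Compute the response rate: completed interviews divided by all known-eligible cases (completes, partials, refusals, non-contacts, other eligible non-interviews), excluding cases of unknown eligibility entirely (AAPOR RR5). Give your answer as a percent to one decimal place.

Refused = 50 + 5 = 55
No contact after all attempts = 14 + 30 = 44
Eligibility not determined = 29 + 19 = 48
Screened out, ineligible = 13 + 85 = 98
Numerator → 183
Base → 183 + 10 + 55 + 44 + 18 = 310
RR5 = 183 / 310 = 0.5903

59.0%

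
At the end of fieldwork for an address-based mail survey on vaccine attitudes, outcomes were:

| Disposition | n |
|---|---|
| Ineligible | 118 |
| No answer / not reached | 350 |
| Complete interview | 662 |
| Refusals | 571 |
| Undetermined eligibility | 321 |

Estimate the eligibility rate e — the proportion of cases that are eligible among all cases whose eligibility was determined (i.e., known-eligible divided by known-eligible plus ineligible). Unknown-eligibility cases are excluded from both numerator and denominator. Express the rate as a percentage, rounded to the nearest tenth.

Determined eligible: 662 + 571 + 350 = 1583
e = 1583 / (1583 + 118) = 1583 / 1701 = 0.9306

93.1%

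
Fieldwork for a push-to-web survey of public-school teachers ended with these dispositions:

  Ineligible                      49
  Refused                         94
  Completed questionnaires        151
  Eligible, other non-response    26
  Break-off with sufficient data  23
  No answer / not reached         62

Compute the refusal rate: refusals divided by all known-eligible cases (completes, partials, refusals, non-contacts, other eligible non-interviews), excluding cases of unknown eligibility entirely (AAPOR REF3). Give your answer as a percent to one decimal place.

26.4%

Num: 94
Base: 151 + 23 + 94 + 62 + 26 = 356
REF3 = 94 / 356 = 0.2640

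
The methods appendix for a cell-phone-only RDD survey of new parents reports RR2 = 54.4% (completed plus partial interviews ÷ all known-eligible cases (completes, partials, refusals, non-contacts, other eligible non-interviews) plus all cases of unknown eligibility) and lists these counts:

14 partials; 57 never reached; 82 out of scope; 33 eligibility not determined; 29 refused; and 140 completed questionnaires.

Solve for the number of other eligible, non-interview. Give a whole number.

10

Num: 140 + 14 = 154
RR2 = 154 / D = 0.544
D = 154 / 0.544 = 283.1
Rest of base = 273
other eligible, non-interview = 283.1 − 273 ≈ 10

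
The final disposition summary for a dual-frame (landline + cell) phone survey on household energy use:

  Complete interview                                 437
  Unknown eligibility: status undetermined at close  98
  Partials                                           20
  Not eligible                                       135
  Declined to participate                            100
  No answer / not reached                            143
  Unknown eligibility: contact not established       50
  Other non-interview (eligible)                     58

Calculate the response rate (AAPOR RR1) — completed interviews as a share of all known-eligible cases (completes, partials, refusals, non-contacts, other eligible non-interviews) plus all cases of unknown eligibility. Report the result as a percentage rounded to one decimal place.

Unknown if eligible = 50 + 98 = 148
Numerator → 437
Base → 437 + 20 + 100 + 143 + 58 + 148 = 906
RR1 = 437 / 906 = 0.4823

48.2%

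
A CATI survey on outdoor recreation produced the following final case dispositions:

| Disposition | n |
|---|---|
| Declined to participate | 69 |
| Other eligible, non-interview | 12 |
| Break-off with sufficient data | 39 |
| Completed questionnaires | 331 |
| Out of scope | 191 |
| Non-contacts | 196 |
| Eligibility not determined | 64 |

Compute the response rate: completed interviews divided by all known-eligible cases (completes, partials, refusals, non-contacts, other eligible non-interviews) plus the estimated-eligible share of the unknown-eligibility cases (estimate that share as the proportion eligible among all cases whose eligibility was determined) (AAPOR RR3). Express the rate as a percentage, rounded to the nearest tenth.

Num: 331
Determined eligible: 331 + 39 + 69 + 196 + 12 = 647
e = 647 / (647 + 191) = 647 / 838 = 0.7721
Eligible share of unknowns: 0.7721 × 64 = 49.41
Denominator: 647 + 49.41 = 696.41
RR3 = 331 / 696.41 = 0.4753

47.5%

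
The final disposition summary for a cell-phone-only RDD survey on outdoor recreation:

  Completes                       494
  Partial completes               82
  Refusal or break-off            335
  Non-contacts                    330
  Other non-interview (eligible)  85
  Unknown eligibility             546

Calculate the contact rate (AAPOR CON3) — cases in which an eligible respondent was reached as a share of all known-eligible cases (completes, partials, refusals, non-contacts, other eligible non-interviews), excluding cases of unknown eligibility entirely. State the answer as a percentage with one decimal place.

Numerator → 494 + 82 + 335 + 85 = 996
Denom → 494 + 82 + 335 + 330 + 85 = 1326
CON3 = 996 / 1326 = 0.7511

75.1%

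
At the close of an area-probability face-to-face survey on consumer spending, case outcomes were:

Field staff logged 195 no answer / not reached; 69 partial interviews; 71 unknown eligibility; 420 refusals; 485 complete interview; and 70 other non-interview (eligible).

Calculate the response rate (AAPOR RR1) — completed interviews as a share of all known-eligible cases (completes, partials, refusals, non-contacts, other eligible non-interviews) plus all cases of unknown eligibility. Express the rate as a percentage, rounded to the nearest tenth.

Numerator = 485
Denom = 485 + 69 + 420 + 195 + 70 + 71 = 1310
RR1 = 485 / 1310 = 0.3702

37.0%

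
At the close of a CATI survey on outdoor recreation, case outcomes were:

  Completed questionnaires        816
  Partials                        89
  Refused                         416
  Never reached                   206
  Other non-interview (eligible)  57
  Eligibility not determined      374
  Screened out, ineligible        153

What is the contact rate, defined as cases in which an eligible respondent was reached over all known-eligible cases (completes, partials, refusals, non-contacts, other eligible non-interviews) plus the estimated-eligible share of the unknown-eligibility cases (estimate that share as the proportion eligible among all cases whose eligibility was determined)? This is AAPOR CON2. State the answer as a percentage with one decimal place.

Num → 816 + 89 + 416 + 57 = 1378
Known eligible → 816 + 89 + 416 + 206 + 57 = 1584
e = 1584 / (1584 + 153) = 1584 / 1737 = 0.9119
Eligible share of unknowns → 0.9119 × 374 = 341.05
Denom → 1584 + 341.05 = 1925.05
CON2 = 1378 / 1925.05 = 0.7158

71.6%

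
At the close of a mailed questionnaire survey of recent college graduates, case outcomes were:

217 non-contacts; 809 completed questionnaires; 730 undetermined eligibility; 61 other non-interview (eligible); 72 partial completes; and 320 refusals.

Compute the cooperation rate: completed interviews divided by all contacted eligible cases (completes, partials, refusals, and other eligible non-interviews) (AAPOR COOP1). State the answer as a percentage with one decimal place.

Num: 809
Denom: 809 + 72 + 320 + 61 = 1262
COOP1 = 809 / 1262 = 0.6410

64.1%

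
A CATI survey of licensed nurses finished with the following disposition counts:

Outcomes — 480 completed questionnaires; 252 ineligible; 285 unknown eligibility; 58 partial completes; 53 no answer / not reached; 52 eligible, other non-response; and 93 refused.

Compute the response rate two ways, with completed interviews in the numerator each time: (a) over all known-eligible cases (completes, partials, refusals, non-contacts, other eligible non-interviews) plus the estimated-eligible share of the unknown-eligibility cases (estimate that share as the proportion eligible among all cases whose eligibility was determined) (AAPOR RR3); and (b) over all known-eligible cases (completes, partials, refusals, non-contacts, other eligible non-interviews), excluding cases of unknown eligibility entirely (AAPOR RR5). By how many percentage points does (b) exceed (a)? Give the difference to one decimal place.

Numerator = 480
Eligible (known) = 480 + 58 + 93 + 53 + 52 = 736
e = 736 / (736 + 252) = 736 / 988 = 0.7449
Eligible share of unknowns = 0.7449 × 285 = 212.30
Denom = 736 + 212.30 = 948.30
RR3 = 480 / 948.30 = 0.5062
Denom = 480 + 58 + 93 + 53 + 52 = 736
RR5 = 480 / 736 = 0.6522
Difference = 65.22 − 50.62 = 14.60 percentage points

14.6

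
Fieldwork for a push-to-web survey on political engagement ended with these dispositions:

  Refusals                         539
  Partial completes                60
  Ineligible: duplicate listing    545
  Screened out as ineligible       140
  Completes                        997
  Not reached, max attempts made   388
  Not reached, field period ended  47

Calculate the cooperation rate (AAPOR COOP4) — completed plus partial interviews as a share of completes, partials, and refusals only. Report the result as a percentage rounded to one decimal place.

66.2%

Non-contacts = 47 + 388 = 435
Screened out, ineligible = 140 + 545 = 685
Num = 997 + 60 = 1057
Denominator = 997 + 60 + 539 = 1596
COOP4 = 1057 / 1596 = 0.6623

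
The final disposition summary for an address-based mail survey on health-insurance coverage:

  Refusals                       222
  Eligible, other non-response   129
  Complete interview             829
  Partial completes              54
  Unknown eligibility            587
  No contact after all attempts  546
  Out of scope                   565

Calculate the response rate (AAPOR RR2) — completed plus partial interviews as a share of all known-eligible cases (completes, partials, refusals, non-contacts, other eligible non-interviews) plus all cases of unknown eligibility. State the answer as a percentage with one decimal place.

Num → 829 + 54 = 883
Denom → 829 + 54 + 222 + 546 + 129 + 587 = 2367
RR2 = 883 / 2367 = 0.3730

37.3%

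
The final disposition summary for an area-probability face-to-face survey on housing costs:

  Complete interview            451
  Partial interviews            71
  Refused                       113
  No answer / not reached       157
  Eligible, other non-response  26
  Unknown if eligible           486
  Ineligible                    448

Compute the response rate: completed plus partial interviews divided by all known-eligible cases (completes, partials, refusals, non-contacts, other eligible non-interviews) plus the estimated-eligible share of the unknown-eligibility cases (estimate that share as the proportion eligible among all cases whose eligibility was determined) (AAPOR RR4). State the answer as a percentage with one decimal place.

Num → 451 + 71 = 522
Eligible (known) → 451 + 71 + 113 + 157 + 26 = 818
e = 818 / (818 + 448) = 818 / 1266 = 0.6461
Eligible share of unknowns → 0.6461 × 486 = 314.00
Denom → 818 + 314.00 = 1132.00
RR4 = 522 / 1132.00 = 0.4611

46.1%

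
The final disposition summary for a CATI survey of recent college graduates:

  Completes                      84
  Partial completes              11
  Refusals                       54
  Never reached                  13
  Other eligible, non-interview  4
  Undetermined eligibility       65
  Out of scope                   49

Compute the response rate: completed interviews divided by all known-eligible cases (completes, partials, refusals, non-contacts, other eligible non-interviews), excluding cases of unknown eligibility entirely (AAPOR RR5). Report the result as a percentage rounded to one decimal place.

50.6%

Top: 84
Denominator: 84 + 11 + 54 + 13 + 4 = 166
RR5 = 84 / 166 = 0.5060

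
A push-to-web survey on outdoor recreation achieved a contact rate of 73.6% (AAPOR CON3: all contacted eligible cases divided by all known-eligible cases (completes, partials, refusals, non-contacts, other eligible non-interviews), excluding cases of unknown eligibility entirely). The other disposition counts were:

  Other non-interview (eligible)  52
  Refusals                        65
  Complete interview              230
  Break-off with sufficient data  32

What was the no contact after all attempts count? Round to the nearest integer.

136

Top: 230 + 32 + 65 + 52 = 379
CON3 = 379 / D = 0.736
D = 379 / 0.736 = 514.9
Remaining denominator categories sum to 379
no contact after all attempts = 514.9 − 379 ≈ 136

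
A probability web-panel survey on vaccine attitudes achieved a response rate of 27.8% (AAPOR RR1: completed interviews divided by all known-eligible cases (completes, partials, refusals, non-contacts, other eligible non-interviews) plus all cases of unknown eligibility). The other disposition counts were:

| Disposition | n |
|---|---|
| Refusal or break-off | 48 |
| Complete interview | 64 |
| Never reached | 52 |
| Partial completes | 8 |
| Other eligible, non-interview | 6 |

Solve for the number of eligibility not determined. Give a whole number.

52

RR1 = 64 / D = 0.278
D = 64 / 0.278 = 230.2
Other denominator terms total 178
eligibility not determined = 230.2 − 178 ≈ 52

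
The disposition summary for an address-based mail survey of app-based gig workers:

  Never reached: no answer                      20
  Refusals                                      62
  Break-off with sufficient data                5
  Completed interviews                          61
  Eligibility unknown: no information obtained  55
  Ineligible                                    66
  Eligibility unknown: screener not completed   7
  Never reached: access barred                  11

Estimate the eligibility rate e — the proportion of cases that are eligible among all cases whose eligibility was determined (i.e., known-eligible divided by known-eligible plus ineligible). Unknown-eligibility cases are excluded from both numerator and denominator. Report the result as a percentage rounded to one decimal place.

Never reached = 20 + 11 = 31
Unknown if eligible = 7 + 55 = 62
Eligible (known) = 61 + 5 + 62 + 31 = 159
e = 159 / (159 + 66) = 159 / 225 = 0.7067

70.7%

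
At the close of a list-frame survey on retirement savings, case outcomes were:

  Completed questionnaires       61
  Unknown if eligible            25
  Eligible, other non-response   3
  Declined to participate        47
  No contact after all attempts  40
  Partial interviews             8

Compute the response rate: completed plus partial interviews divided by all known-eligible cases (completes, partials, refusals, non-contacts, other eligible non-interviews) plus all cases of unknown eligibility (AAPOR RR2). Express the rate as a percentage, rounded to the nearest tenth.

Numerator = 61 + 8 = 69
Denominator = 61 + 8 + 47 + 40 + 3 + 25 = 184
RR2 = 69 / 184 = 0.3750

37.5%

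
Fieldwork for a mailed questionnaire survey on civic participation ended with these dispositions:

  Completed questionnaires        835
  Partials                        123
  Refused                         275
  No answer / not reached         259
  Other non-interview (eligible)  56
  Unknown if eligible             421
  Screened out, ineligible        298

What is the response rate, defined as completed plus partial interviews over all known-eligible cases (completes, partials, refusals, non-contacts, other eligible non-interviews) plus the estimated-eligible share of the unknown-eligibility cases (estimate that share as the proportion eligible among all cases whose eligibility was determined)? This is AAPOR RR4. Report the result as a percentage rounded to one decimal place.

Num = 835 + 123 = 958
Determined eligible = 835 + 123 + 275 + 259 + 56 = 1548
e = 1548 / (1548 + 298) = 1548 / 1846 = 0.8386
Eligible share of unknowns = 0.8386 × 421 = 353.05
Denom = 1548 + 353.05 = 1901.05
RR4 = 958 / 1901.05 = 0.5039

50.4%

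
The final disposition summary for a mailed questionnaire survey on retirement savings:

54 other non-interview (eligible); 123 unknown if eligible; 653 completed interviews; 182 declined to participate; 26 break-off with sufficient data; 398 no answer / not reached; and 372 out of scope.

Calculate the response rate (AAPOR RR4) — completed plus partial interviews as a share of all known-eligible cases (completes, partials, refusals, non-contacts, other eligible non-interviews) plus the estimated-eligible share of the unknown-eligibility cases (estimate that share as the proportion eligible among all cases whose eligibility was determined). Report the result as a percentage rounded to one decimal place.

Top: 653 + 26 = 679
Determined eligible: 653 + 26 + 182 + 398 + 54 = 1313
e = 1313 / (1313 + 372) = 1313 / 1685 = 0.7792
Eligible share of unknowns: 0.7792 × 123 = 95.84
Denom: 1313 + 95.84 = 1408.84
RR4 = 679 / 1408.84 = 0.4820

48.2%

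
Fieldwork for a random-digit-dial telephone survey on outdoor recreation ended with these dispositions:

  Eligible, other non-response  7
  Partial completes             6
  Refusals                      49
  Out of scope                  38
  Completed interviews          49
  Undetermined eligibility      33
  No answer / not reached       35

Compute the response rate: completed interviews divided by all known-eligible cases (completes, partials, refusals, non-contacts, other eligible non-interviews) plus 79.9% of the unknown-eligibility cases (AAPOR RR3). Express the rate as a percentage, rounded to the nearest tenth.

Numerator = 49
Determined eligible = 49 + 6 + 49 + 35 + 7 = 146
Estimated eligible among unknowns = 0.7990 × 33 = 26.37
Denominator = 146 + 26.37 = 172.37
RR3 = 49 / 172.37 = 0.2843

28.4%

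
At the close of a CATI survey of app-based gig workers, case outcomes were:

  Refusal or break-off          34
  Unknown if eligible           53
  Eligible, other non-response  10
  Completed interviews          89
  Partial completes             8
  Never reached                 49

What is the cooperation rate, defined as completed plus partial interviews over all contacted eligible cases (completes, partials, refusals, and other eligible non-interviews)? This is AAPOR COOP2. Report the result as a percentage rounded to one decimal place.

68.8%

Num = 89 + 8 = 97
Denom = 89 + 8 + 34 + 10 = 141
COOP2 = 97 / 141 = 0.6879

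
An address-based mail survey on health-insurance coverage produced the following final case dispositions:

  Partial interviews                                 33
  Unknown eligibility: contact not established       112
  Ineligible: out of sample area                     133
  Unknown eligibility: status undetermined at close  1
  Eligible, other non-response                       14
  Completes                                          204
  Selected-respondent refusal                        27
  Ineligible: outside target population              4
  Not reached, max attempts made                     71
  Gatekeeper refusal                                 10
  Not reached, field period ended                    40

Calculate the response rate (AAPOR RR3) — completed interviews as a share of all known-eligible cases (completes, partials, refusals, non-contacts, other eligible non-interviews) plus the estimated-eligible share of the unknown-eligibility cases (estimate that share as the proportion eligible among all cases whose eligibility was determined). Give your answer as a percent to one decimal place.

42.2%

Declined to participate = 10 + 27 = 37
Non-contacts = 40 + 71 = 111
Undetermined eligibility = 112 + 1 = 113
Ineligible = 4 + 133 = 137
Top = 204
Known eligible = 204 + 33 + 37 + 111 + 14 = 399
e = 399 / (399 + 137) = 399 / 536 = 0.7444
Estimated eligible among unknowns = 0.7444 × 113 = 84.12
Denominator = 399 + 84.12 = 483.12
RR3 = 204 / 483.12 = 0.4223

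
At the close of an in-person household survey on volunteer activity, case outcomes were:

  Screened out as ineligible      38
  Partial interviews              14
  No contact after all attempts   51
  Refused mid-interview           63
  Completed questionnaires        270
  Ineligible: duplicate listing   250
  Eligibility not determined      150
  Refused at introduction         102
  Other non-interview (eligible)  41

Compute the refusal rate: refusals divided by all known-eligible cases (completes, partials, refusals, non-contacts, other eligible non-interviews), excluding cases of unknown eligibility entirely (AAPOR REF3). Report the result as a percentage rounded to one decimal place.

30.5%

Refusal or break-off = 102 + 63 = 165
Ineligible = 38 + 250 = 288
Numerator: 165
Base: 270 + 14 + 165 + 51 + 41 = 541
REF3 = 165 / 541 = 0.3050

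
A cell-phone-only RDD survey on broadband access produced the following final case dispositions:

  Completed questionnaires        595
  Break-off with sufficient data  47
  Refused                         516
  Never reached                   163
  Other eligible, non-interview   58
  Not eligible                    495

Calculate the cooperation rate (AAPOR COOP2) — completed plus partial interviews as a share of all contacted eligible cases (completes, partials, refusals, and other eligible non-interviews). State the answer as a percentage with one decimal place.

52.8%

Numerator: 595 + 47 = 642
Denom: 595 + 47 + 516 + 58 = 1216
COOP2 = 642 / 1216 = 0.5280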